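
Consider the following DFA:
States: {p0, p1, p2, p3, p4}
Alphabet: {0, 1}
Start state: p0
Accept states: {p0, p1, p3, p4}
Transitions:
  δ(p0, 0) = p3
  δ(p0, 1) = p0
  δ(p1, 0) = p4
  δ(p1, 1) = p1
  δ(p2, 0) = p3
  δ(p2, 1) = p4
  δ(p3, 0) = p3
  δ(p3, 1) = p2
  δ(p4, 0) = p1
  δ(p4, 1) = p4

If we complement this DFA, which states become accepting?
Complement accept states = All states \ Original accept states
= {p0, p1, p2, p3, p4} \ {p0, p1, p3, p4}
{p2}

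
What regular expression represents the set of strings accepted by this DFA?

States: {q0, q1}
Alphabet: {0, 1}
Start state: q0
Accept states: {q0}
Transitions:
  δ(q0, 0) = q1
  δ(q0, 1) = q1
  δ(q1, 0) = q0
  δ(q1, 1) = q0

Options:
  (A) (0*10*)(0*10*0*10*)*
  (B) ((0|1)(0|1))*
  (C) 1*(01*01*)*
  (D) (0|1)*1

Check each option against the DFA on short strings; one disagreement eliminates an option:
  (A) (0*10*)(0*10*0*10*)*: on ε the DFA stays in q0 and accepts (q0 ∈ Accept), but the regex does not match it → eliminate
  (B) ((0|1)(0|1))*: agrees with the DFA on every string of length ≤ 6
  (C) 1*(01*01*)*: on '1' the DFA goes q0 → q1 and rejects (q1 ∉ Accept), but the regex matches it → eliminate
  (D) (0|1)*1: on ε the DFA stays in q0 and accepts (q0 ∈ Accept), but the regex does not match it → eliminate
Only (B) is consistent with the DFA.
(B) ((0|1)(0|1))*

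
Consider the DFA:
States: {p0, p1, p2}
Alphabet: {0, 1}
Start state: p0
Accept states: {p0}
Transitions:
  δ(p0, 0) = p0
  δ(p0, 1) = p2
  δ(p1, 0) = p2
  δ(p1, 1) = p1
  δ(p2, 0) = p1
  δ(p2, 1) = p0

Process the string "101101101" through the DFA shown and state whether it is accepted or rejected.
Processing string "101101101":
  p0 --1--> p2
  p2 --0--> p1
  p1 --1--> p1
  p1 --1--> p1
  p1 --0--> p2
  p2 --1--> p0
  p0 --1--> p2
  p2 --0--> p1
  p1 --1--> p1
Final state: p1
Accept states: {p0}
No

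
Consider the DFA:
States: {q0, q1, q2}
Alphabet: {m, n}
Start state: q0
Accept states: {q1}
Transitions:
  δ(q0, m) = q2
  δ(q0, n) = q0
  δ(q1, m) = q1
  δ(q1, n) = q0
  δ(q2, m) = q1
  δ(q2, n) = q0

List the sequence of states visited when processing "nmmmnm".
read 'n': q0 → q0
  read 'm': q0 → q2
  read 'm': q2 → q1
  read 'm': q1 → q1
  read 'n': q1 → q0
  read 'm': q0 → q2
q0 -> q0 -> q2 -> q1 -> q1 -> q0 -> q2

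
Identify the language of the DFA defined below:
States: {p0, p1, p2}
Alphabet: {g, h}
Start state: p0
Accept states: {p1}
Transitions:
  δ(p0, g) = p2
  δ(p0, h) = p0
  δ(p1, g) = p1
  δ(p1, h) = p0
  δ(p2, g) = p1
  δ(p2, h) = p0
Testing a few strings:
  'gggg' → accept
  'hg' → reject
  'ggg' → accept
  'g' → reject
State roles: p0=last symbol not g; p1=two trailing g's; p2=one trailing g
All strings over {g,h} ending with gg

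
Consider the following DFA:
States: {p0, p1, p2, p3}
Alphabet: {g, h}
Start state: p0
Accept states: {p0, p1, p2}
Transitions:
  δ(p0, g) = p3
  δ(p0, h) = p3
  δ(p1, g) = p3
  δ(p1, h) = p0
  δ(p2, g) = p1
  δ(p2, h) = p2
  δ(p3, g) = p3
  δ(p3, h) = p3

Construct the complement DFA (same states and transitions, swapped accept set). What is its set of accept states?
Complement accept states = All states \ Original accept states
= {p0, p1, p2, p3} \ {p0, p1, p2}
{p3}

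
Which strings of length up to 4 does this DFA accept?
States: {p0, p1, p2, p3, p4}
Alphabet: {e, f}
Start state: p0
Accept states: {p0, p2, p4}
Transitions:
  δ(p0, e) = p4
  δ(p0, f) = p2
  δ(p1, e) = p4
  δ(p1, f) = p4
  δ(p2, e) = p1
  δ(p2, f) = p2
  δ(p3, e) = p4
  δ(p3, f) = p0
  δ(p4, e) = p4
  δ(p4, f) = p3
ε, e, f, ee, ff, eee, efe, eff, fee, fef, fff, eeee, eefe, eeff, efee, effe, efff, feee, fefe, ffee, ffef, ffff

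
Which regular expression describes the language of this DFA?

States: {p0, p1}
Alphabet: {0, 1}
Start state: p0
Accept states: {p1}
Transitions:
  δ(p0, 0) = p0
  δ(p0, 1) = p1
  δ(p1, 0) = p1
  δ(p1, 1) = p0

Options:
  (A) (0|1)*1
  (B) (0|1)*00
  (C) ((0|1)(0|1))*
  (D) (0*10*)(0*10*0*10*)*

Check each option against the DFA on short strings; one disagreement eliminates an option:
  (A) (0|1)*1: on '10' the DFA goes p0 → p1 → p1 and accepts (p1 ∈ Accept), but the regex does not match it → eliminate
  (B) (0|1)*00: on '1' the DFA goes p0 → p1 and accepts (p1 ∈ Accept), but the regex does not match it → eliminate
  (C) ((0|1)(0|1))*: on ε the DFA stays in p0 and rejects (p0 ∉ Accept), but the regex matches it → eliminate
  (D) (0*10*)(0*10*0*10*)*: agrees with the DFA on every string of length ≤ 6
Only (D) is consistent with the DFA.
(D) (0*10*)(0*10*0*10*)*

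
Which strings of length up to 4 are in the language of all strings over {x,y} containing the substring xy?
xy, xxy, xyx, xyy, yxy, xxxy, xxyx, xxyy, xyxx, xyxy, xyyx, xyyy, yxxy, yxyx, yxyy, yyxy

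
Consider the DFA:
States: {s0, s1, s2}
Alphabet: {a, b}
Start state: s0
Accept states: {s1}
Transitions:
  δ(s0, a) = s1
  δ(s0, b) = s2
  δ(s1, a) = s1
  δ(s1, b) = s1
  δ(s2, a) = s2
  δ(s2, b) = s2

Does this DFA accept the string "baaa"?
Processing string "baaa":
  s0 --b--> s2
  s2 --a--> s2
  s2 --a--> s2
  s2 --a--> s2
Final state: s2
Accept states: {s1}
No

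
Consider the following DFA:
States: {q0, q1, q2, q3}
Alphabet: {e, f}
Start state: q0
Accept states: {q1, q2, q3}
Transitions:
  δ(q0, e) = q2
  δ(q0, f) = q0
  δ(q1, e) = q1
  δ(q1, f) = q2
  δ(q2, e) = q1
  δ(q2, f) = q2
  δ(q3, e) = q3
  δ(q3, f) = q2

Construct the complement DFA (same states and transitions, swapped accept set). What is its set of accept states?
Complement accept states = All states \ Original accept states
= {q0, q1, q2, q3} \ {q1, q2, q3}
{q0}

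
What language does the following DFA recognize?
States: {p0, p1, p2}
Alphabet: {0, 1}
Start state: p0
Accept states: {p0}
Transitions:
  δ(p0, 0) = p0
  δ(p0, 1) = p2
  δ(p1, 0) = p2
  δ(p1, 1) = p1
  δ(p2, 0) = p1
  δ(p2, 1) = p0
Testing a few strings:
  '01' → reject
  '0001' → reject
  '1100' → accept
  '0' → accept
State roles: p0=value ≡ 0 (mod 3); p1=value ≡ 2 (mod 3); p2=value ≡ 1 (mod 3)
All binary strings representing a multiple of 3 (read in base 2; leading zeros allowed and ε counts as 0)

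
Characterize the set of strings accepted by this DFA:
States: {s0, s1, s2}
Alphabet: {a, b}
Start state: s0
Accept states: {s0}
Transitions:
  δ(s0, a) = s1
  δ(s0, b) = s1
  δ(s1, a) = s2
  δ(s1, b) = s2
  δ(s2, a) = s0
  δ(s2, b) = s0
Testing a few strings:
  'a' → reject
  'b' → reject
  'ab' → reject
  'abb' → accept
State roles: s0=length ≡ 0 (mod 3); s1=length ≡ 1 (mod 3); s2=length ≡ 2 (mod 3)
All strings over {a,b} whose length is a multiple of 3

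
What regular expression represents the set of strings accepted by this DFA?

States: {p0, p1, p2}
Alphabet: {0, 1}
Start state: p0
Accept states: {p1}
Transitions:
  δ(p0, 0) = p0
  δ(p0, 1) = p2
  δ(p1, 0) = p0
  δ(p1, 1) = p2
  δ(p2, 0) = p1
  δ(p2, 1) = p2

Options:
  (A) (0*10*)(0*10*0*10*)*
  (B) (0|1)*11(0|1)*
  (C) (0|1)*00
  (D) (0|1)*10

Check each option against the DFA on short strings; one disagreement eliminates an option:
  (A) (0*10*)(0*10*0*10*)*: on '1' the DFA goes p0 → p2 and rejects (p2 ∉ Accept), but the regex matches it → eliminate
  (B) (0|1)*11(0|1)*: on '10' the DFA goes p0 → p2 → p1 and accepts (p1 ∈ Accept), but the regex does not match it → eliminate
  (C) (0|1)*00: on '00' the DFA goes p0 → p0 → p0 and rejects (p0 ∉ Accept), but the regex matches it → eliminate
  (D) (0|1)*10: agrees with the DFA on every string of length ≤ 6
Only (D) is consistent with the DFA.
(D) (0|1)*10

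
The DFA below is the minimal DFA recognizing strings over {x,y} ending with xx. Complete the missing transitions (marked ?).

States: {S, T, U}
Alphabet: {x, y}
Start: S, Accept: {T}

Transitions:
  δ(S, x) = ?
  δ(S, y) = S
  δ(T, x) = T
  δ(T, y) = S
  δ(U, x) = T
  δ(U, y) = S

From the language and accept set, identify what each state tracks — S: last symbol not x; T: two trailing x's; U: one trailing x.
Each missing δ(q, a) is the state matching the new tracked value after reading a.
δ(S, x) = U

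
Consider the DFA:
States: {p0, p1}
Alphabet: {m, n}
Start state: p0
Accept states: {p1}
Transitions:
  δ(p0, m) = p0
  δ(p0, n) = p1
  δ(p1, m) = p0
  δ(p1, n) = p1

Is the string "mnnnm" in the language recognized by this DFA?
Processing string "mnnnm":
  p0 --m--> p0
  p0 --n--> p1
  p1 --n--> p1
  p1 --n--> p1
  p1 --m--> p0
Final state: p0
Accept states: {p1}
No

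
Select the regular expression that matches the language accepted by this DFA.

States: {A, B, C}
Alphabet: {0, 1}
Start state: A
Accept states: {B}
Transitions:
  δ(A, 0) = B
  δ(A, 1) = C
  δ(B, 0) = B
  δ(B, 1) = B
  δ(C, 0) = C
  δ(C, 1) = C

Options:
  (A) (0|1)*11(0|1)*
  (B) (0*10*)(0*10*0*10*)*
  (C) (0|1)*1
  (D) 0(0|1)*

Check each option against the DFA on short strings; one disagreement eliminates an option:
  (A) (0|1)*11(0|1)*: on '0' the DFA goes A → B and accepts (B ∈ Accept), but the regex does not match it → eliminate
  (B) (0*10*)(0*10*0*10*)*: on '0' the DFA goes A → B and accepts (B ∈ Accept), but the regex does not match it → eliminate
  (C) (0|1)*1: on '0' the DFA goes A → B and accepts (B ∈ Accept), but the regex does not match it → eliminate
  (D) 0(0|1)*: agrees with the DFA on every string of length ≤ 6
Only (D) is consistent with the DFA.
(D) 0(0|1)*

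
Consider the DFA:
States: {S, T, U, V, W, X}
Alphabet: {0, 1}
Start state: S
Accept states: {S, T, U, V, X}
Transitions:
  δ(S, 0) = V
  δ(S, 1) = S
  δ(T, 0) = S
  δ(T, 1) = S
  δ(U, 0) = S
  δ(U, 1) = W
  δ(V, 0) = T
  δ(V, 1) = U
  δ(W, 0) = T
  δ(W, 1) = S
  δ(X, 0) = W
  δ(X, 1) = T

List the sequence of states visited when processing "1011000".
read '1': S → S
  read '0': S → V
  read '1': V → U
  read '1': U → W
  read '0': W → T
  read '0': T → S
  read '0': S → V
S -> S -> V -> U -> W -> T -> S -> V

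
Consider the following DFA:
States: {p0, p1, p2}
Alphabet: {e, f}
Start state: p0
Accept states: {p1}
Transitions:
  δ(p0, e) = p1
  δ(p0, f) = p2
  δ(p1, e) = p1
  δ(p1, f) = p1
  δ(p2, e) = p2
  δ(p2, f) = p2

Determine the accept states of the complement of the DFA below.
Complement accept states = All states \ Original accept states
= {p0, p1, p2} \ {p1}
{p0, p2}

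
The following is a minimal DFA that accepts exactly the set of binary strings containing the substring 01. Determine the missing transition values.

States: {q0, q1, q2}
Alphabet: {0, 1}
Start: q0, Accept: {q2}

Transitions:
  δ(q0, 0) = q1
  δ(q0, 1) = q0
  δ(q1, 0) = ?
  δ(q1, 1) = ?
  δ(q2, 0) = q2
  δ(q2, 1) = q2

From the language and accept set, identify what each state tracks — q0: no 0 seen yet; q1: seen a 0, waiting for 1; q2: substring 01 seen.
Each missing δ(q, a) is the state matching the new tracked value after reading a.
δ(q1, 0) = q1; δ(q1, 1) = q2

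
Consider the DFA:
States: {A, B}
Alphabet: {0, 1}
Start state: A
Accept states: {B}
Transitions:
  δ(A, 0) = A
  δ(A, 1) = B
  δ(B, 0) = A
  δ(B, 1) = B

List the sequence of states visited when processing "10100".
read '1': A → B
  read '0': B → A
  read '1': A → B
  read '0': B → A
  read '0': A → A
A -> B -> A -> B -> A -> A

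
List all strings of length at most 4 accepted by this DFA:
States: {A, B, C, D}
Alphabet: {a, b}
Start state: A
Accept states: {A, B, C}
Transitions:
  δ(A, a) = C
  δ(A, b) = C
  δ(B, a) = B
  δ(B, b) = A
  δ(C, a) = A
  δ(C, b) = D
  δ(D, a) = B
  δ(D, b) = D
ε, a, b, aa, ba, aaa, aab, aba, baa, bab, bba, aaaa, aaba, abaa, abab, abba, baaa, baba, bbaa, bbab, bbba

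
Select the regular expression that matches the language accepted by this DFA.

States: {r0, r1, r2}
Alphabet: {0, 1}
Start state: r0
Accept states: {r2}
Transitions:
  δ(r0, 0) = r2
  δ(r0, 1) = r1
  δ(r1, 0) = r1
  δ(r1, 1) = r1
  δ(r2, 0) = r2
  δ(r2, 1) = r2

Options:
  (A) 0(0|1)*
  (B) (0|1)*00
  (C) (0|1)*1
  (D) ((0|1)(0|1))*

Check each option against the DFA on short strings; one disagreement eliminates an option:
  (A) 0(0|1)*: agrees with the DFA on every string of length ≤ 6
  (B) (0|1)*00: on '0' the DFA goes r0 → r2 and accepts (r2 ∈ Accept), but the regex does not match it → eliminate
  (C) (0|1)*1: on '0' the DFA goes r0 → r2 and accepts (r2 ∈ Accept), but the regex does not match it → eliminate
  (D) ((0|1)(0|1))*: on ε the DFA stays in r0 and rejects (r0 ∉ Accept), but the regex matches it → eliminate
Only (A) is consistent with the DFA.
(A) 0(0|1)*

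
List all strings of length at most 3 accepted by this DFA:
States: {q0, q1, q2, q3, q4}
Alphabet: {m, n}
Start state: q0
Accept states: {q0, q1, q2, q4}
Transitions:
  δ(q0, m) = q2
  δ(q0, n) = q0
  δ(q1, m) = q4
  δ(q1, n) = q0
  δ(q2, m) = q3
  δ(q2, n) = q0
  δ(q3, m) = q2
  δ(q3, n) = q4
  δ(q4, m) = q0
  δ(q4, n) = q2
ε, m, n, mn, nm, nn, mmm, mmn, mnm, mnn, nmn, nnm, nnn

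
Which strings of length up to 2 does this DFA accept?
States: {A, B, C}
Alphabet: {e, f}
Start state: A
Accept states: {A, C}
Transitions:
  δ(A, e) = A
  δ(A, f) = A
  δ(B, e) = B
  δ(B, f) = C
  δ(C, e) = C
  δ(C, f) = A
ε, e, f, ee, ef, fe, ff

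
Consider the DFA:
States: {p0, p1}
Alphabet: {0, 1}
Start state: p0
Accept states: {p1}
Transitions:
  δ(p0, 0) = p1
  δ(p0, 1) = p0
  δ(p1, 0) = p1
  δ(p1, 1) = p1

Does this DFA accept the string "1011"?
Processing string "1011":
  p0 --1--> p0
  p0 --0--> p1
  p1 --1--> p1
  p1 --1--> p1
Final state: p1
Accept states: {p1}
Yes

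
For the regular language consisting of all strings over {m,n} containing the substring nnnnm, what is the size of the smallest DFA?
By Myhill–Nerode, count the distinguishable equivalence classes: 6 classes — one per longest suffix of the input that is a prefix of 'nnnnm' (lengths 0 through 4), plus an absorbing 'already seen nnnnm' class.
6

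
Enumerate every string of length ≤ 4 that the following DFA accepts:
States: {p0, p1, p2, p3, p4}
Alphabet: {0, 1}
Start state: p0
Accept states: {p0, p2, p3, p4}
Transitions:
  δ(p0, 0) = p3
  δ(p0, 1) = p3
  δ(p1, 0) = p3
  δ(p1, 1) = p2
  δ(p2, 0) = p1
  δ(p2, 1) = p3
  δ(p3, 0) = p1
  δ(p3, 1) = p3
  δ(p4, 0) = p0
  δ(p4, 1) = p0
ε, 0, 1, 01, 11, 000, 001, 011, 100, 101, 111, 0001, 0011, 0100, 0101, 0111, 1001, 1011, 1100, 1101, 1111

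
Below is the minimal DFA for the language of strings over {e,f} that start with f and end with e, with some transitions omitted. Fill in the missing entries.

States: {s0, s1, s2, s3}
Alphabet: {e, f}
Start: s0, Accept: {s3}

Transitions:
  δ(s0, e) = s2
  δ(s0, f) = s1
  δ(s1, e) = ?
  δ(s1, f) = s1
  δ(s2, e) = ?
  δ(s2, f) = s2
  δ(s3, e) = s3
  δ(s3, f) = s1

From the language and accept set, identify what each state tracks — s0: no input read; s1: started with f, last symbol f; s2: started with e (dead); s3: started with f, last symbol e.
Each missing δ(q, a) is the state matching the new tracked value after reading a.
δ(s1, e) = s3; δ(s2, e) = s2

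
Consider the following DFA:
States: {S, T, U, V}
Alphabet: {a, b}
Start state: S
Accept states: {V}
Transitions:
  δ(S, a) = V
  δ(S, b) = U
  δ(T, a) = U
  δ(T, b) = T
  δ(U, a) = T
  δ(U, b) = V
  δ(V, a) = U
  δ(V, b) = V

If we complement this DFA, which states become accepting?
Complement accept states = All states \ Original accept states
= {S, T, U, V} \ {V}
{S, T, U}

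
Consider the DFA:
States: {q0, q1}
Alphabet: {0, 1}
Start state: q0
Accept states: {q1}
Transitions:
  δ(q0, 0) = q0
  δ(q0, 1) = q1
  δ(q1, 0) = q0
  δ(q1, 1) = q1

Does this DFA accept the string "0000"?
Processing string "0000":
  q0 --0--> q0
  q0 --0--> q0
  q0 --0--> q0
  q0 --0--> q0
Final state: q0
Accept states: {q1}
No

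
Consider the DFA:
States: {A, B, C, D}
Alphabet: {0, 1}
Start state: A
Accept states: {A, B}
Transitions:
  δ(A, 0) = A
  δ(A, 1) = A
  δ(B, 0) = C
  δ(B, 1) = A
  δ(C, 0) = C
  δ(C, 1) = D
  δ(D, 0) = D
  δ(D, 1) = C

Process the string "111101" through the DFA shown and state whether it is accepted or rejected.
Processing string "111101":
  A --1--> A
  A --1--> A
  A --1--> A
  A --1--> A
  A --0--> A
  A --1--> A
Final state: A
Accept states: {A, B}
Yes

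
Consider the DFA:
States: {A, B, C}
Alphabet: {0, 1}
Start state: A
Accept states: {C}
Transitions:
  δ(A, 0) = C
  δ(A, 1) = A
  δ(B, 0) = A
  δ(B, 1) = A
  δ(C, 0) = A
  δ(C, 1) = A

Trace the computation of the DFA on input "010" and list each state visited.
read '0': A → C
  read '1': C → A
  read '0': A → C
A -> C -> A -> C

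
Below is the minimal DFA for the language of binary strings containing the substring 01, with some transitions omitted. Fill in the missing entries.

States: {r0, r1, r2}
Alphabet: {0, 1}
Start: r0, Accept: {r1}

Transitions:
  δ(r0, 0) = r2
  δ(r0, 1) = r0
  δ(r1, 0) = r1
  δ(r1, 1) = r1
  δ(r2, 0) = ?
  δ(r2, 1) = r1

From the language and accept set, identify what each state tracks — r0: no 0 seen yet; r1: substring 01 seen; r2: seen a 0, waiting for 1.
Each missing δ(q, a) is the state matching the new tracked value after reading a.
δ(r2, 0) = r2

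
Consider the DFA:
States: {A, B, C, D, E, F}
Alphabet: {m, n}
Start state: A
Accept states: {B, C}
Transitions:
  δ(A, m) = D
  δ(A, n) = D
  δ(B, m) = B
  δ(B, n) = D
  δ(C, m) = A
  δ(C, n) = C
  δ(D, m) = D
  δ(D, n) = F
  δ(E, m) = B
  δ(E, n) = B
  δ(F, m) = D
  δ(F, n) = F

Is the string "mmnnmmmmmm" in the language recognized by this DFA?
Processing string "mmnnmmmmmm":
  A --m--> D
  D --m--> D
  D --n--> F
  F --n--> F
  F --m--> D
  D --m--> D
  D --m--> D
  D --m--> D
  D --m--> D
  D --m--> D
Final state: D
Accept states: {B, C}
No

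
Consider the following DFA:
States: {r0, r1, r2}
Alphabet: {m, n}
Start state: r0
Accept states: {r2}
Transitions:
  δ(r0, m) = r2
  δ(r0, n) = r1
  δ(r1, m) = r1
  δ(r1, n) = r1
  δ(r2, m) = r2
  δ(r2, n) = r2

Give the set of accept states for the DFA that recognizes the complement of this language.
Complement accept states = All states \ Original accept states
= {r0, r1, r2} \ {r2}
{r0, r1}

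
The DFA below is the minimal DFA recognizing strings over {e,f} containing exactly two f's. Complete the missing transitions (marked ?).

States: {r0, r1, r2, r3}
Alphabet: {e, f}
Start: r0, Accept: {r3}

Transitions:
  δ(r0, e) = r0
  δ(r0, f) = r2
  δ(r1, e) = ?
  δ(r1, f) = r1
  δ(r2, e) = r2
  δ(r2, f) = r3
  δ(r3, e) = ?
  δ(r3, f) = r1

From the language and accept set, identify what each state tracks — r0: zero f's; r1: ≥ three f's (dead); r2: one f; r3: two f's.
Each missing δ(q, a) is the state matching the new tracked value after reading a.
δ(r1, e) = r1; δ(r3, e) = r3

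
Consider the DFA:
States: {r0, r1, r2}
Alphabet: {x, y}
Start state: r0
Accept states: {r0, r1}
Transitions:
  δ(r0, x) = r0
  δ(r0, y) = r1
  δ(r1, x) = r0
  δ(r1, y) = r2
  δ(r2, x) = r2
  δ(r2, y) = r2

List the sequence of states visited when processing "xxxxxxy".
read 'x': r0 → r0
  read 'x': r0 → r0
  read 'x': r0 → r0
  read 'x': r0 → r0
  read 'x': r0 → r0
  read 'x': r0 → r0
  read 'y': r0 → r1
r0 -> r0 -> r0 -> r0 -> r0 -> r0 -> r0 -> r1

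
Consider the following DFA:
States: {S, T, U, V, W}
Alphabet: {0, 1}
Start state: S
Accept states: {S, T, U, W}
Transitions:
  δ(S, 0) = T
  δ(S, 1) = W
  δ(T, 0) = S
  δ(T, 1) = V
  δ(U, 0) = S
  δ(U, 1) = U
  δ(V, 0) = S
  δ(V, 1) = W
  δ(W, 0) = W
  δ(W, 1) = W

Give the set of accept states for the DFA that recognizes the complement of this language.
Complement accept states = All states \ Original accept states
= {S, T, U, V, W} \ {S, T, U, W}
{V}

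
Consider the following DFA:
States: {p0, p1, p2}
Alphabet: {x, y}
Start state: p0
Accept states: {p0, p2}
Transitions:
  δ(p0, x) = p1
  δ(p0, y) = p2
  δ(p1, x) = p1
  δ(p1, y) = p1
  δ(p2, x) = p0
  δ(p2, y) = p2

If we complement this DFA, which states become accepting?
Complement accept states = All states \ Original accept states
= {p0, p1, p2} \ {p0, p2}
{p1}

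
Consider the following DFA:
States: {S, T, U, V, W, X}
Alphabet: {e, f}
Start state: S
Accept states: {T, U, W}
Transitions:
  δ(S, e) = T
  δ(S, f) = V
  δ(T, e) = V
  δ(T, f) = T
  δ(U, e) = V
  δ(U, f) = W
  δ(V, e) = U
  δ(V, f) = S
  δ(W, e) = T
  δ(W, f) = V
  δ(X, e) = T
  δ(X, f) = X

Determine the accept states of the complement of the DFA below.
Complement accept states = All states \ Original accept states
= {S, T, U, V, W, X} \ {T, U, W}
{S, V, X}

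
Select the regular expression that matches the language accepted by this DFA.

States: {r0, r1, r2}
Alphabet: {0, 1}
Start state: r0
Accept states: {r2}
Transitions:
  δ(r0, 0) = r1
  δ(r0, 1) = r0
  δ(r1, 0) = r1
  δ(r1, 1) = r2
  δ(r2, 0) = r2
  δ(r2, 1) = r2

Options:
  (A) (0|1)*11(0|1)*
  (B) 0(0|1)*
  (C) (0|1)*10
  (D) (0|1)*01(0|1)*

Check each option against the DFA on short strings; one disagreement eliminates an option:
  (A) (0|1)*11(0|1)*: on '01' the DFA goes r0 → r1 → r2 and accepts (r2 ∈ Accept), but the regex does not match it → eliminate
  (B) 0(0|1)*: on '0' the DFA goes r0 → r1 and rejects (r1 ∉ Accept), but the regex matches it → eliminate
  (C) (0|1)*10: on '01' the DFA goes r0 → r1 → r2 and accepts (r2 ∈ Accept), but the regex does not match it → eliminate
  (D) (0|1)*01(0|1)*: agrees with the DFA on every string of length ≤ 6
Only (D) is consistent with the DFA.
(D) (0|1)*01(0|1)*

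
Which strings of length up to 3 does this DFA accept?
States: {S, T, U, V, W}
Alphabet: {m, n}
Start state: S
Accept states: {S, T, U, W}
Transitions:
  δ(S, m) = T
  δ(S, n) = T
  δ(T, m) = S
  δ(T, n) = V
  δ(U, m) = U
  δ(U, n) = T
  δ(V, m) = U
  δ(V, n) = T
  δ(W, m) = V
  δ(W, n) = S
ε, m, n, mm, nm, mmm, mmn, mnm, mnn, nmm, nmn, nnm, nnn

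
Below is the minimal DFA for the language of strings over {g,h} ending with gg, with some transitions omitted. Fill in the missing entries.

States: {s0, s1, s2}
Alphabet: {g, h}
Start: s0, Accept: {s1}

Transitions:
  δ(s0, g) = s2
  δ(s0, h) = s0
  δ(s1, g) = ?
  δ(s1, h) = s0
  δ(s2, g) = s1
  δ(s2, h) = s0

From the language and accept set, identify what each state tracks — s0: last symbol not g; s1: two trailing g's; s2: one trailing g.
Each missing δ(q, a) is the state matching the new tracked value after reading a.
δ(s1, g) = s1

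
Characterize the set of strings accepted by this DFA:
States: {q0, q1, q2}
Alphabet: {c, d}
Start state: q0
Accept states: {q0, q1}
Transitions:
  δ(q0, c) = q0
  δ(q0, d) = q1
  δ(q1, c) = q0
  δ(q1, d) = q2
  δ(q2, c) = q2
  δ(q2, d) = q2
Testing a few strings:
  'cc' → accept
  'ccd' → accept
  'dd' → reject
  'd' → accept
State roles: q0=last symbol not d (ok); q1=last symbol d (ok); q2=saw dd (dead)
All strings over {c,d} with no two consecutive d's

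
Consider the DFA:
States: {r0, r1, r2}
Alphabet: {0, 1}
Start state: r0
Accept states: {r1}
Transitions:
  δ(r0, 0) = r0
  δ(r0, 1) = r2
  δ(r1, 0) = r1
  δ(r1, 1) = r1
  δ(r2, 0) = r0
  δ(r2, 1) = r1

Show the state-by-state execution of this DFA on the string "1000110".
read '1': r0 → r2
  read '0': r2 → r0
  read '0': r0 → r0
  read '0': r0 → r0
  read '1': r0 → r2
  read '1': r2 → r1
  read '0': r1 → r1
r0 -> r2 -> r0 -> r0 -> r0 -> r2 -> r1 -> r1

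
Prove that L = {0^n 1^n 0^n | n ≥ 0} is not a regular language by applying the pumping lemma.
Assume L is regular with pumping length p. Idea: pumping the first 0-block unbalances it against the other two.
Choose s = 0^p 1^p 0^p ∈ L (|s| = 3p ≥ p). By the pumping lemma, s = xyz with |xy| ≤ p, |y| > 0, so y = 0^k with k ≥ 1, inside the first 0-block. Then xy²z = 0^(p+k) 1^p 0^p. The first block has length p+k ≠ p, so the three block lengths are no longer equal and xy²z ∉ L.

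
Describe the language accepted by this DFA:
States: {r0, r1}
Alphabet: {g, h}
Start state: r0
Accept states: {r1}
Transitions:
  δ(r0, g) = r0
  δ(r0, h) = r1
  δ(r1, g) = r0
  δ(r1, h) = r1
Testing a few strings:
  'g' → reject
  'hgg' → reject
  'ghh' → accept
  'gh' → accept
State roles: r0=last symbol not h; r1=last symbol is h
All strings over {g,h} ending with h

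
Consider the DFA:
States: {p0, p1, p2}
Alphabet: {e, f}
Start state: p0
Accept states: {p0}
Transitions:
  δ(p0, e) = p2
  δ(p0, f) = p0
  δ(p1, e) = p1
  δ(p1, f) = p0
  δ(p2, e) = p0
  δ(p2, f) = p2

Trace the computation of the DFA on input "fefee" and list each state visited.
read 'f': p0 → p0
  read 'e': p0 → p2
  read 'f': p2 → p2
  read 'e': p2 → p0
  read 'e': p0 → p2
p0 -> p0 -> p2 -> p2 -> p0 -> p2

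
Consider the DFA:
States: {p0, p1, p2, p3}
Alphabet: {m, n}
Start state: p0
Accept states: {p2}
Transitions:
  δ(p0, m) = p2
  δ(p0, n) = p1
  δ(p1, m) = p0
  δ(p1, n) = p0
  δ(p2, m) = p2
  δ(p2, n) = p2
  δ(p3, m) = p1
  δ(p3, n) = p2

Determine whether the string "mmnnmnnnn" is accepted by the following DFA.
Processing string "mmnnmnnnn":
  p0 --m--> p2
  p2 --m--> p2
  p2 --n--> p2
  p2 --n--> p2
  p2 --m--> p2
  p2 --n--> p2
  p2 --n--> p2
  p2 --n--> p2
  p2 --n--> p2
Final state: p2
Accept states: {p2}
Yes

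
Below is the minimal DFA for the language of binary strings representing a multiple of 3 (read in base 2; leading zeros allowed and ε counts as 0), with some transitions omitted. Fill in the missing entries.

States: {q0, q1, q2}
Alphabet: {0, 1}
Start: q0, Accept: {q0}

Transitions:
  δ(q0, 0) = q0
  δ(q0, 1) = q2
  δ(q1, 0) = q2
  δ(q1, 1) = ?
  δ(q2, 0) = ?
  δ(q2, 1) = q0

From the language and accept set, identify what each state tracks — q0: value ≡ 0 (mod 3); q1: value ≡ 2 (mod 3); q2: value ≡ 1 (mod 3).
Each missing δ(q, a) is the state matching the new tracked value after reading a.
δ(q1, 1) = q1; δ(q2, 0) = q1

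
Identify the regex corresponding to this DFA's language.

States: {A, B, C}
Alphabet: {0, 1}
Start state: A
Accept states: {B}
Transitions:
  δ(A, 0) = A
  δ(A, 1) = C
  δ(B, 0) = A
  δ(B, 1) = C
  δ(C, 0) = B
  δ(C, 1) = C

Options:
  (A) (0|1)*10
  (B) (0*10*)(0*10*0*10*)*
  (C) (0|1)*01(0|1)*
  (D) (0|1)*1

Check each option against the DFA on short strings; one disagreement eliminates an option:
  (A) (0|1)*10: agrees with the DFA on every string of length ≤ 6
  (B) (0*10*)(0*10*0*10*)*: on '1' the DFA goes A → C and rejects (C ∉ Accept), but the regex matches it → eliminate
  (C) (0|1)*01(0|1)*: on '01' the DFA goes A → A → C and rejects (C ∉ Accept), but the regex matches it → eliminate
  (D) (0|1)*1: on '1' the DFA goes A → C and rejects (C ∉ Accept), but the regex matches it → eliminate
Only (A) is consistent with the DFA.
(A) (0|1)*10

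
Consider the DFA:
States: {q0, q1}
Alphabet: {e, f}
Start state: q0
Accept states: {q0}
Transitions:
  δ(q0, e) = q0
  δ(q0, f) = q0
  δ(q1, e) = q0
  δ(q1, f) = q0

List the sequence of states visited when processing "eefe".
read 'e': q0 → q0
  read 'e': q0 → q0
  read 'f': q0 → q0
  read 'e': q0 → q0
q0 -> q0 -> q0 -> q0 -> q0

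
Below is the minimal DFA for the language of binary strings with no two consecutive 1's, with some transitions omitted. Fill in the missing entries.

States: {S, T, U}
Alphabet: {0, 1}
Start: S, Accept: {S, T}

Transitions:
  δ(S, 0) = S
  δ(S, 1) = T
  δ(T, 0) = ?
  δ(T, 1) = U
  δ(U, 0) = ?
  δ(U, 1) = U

From the language and accept set, identify what each state tracks — S: last symbol not 1 (ok); T: last symbol 1 (ok); U: saw 11 (dead).
Each missing δ(q, a) is the state matching the new tracked value after reading a.
δ(T, 0) = S; δ(U, 0) = U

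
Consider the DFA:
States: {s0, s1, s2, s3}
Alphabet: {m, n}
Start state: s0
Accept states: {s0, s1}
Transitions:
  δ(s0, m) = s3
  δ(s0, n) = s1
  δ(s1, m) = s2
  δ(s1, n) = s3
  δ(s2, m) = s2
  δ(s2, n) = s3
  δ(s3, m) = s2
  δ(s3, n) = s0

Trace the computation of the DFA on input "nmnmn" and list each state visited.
read 'n': s0 → s1
  read 'm': s1 → s2
  read 'n': s2 → s3
  read 'm': s3 → s2
  read 'n': s2 → s3
s0 -> s1 -> s2 -> s3 -> s2 -> s3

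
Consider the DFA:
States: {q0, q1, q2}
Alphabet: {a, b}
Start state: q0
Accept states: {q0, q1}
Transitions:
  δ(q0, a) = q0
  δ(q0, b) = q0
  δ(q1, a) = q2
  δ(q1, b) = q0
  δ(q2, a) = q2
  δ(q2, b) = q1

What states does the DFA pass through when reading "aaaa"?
read 'a': q0 → q0
  read 'a': q0 → q0
  read 'a': q0 → q0
  read 'a': q0 → q0
q0 -> q0 -> q0 -> q0 -> q0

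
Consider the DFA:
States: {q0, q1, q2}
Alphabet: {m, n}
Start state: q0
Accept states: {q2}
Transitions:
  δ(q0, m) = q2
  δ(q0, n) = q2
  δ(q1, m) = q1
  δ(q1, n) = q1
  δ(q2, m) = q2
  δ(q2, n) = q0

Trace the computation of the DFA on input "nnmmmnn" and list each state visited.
read 'n': q0 → q2
  read 'n': q2 → q0
  read 'm': q0 → q2
  read 'm': q2 → q2
  read 'm': q2 → q2
  read 'n': q2 → q0
  read 'n': q0 → q2
q0 -> q2 -> q0 -> q2 -> q2 -> q2 -> q0 -> q2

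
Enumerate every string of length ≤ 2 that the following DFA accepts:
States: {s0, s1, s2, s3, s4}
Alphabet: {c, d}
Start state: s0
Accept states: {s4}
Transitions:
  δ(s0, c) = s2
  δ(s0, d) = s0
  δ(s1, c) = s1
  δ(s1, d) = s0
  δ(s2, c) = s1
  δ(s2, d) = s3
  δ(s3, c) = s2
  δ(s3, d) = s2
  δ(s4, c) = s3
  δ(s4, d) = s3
None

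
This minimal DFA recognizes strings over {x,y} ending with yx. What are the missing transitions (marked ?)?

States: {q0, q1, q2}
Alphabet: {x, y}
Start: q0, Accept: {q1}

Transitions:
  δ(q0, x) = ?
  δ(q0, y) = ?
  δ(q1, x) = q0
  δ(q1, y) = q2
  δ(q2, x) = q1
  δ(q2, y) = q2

From the language and accept set, identify what each state tracks — q0: no suffix match; q1: suffix is yx; q2: one trailing y.
Each missing δ(q, a) is the state matching the new tracked value after reading a.
δ(q0, x) = q0; δ(q0, y) = q2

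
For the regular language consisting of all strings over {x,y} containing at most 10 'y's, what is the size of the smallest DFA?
By Myhill–Nerode, count the distinguishable equivalence classes: 12 classes — having seen 0, 1, …, 10, or >10 copies of 'y'; counts 0 through 10 are accepting and >10 is dead.
12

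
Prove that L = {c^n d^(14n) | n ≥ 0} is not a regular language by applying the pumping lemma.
Assume L is regular with pumping length p. Idea: pumping the c-block breaks the 1:14 ratio.
Choose s = c^p d^(14p) (length 15p ≥ p). By the pumping lemma, s = xyz with |xy| ≤ p, |y| > 0, so y = c^k with k ≥ 1. Then xy²z = c^(p+k) d^(14p). For this to be in L we would need 14p = 14(p+k), i.e. 14k = 0, contradicting k ≥ 1. So xy²z ∉ L.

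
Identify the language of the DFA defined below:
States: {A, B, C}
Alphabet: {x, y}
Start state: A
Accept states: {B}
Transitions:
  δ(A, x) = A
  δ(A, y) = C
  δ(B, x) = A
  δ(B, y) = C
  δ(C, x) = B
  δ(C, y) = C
Testing a few strings:
  'x' → reject
  'xxyy' → reject
  'yxxy' → reject
  'xyy' → reject
State roles: A=no suffix match; B=suffix is yx; C=one trailing y
All strings over {x,y} ending with yx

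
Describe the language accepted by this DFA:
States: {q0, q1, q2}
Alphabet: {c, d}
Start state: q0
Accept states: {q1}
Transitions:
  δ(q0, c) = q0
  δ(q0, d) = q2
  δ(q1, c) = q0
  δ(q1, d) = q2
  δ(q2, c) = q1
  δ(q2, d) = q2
Testing a few strings:
  'dd' → reject
  'ccc' → reject
  'ddcc' → reject
  'cddd' → reject
State roles: q0=no suffix match; q1=suffix is dc; q2=one trailing d
All strings over {c,d} ending with dc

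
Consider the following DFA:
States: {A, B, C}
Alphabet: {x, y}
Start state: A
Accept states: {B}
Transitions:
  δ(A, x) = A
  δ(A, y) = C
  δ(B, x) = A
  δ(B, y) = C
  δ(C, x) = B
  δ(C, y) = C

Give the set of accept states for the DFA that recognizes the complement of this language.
Complement accept states = All states \ Original accept states
= {A, B, C} \ {B}
{A, C}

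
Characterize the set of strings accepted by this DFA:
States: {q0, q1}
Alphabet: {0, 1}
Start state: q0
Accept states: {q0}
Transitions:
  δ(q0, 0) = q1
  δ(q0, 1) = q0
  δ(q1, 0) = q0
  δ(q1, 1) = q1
Testing a few strings:
  '1' → accept
  '101' → reject
  '01' → reject
  '001' → accept
State roles: q0=even number of 0's so far; q1=odd number of 0's so far
All binary strings with an even number of 0's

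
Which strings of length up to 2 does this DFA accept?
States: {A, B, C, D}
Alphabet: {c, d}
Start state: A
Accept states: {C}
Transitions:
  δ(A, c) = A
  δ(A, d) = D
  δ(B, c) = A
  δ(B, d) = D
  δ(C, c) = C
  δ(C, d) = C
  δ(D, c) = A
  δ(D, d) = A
None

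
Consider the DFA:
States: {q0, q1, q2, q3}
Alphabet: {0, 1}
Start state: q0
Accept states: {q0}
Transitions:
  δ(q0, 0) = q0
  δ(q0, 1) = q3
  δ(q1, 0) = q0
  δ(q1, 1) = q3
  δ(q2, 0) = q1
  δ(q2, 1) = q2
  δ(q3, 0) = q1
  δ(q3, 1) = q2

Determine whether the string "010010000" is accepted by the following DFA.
Processing string "010010000":
  q0 --0--> q0
  q0 --1--> q3
  q3 --0--> q1
  q1 --0--> q0
  q0 --1--> q3
  q3 --0--> q1
  q1 --0--> q0
  q0 --0--> q0
  q0 --0--> q0
Final state: q0
Accept states: {q0}
Yes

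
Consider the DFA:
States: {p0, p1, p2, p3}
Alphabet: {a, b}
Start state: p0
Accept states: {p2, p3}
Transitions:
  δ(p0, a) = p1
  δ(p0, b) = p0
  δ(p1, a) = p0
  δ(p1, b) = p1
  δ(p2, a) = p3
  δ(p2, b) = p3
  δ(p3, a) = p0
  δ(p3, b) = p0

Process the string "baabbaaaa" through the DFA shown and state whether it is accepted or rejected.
Processing string "baabbaaaa":
  p0 --b--> p0
  p0 --a--> p1
  p1 --a--> p0
  p0 --b--> p0
  p0 --b--> p0
  p0 --a--> p1
  p1 --a--> p0
  p0 --a--> p1
  p1 --a--> p0
Final state: p0
Accept states: {p2, p3}
No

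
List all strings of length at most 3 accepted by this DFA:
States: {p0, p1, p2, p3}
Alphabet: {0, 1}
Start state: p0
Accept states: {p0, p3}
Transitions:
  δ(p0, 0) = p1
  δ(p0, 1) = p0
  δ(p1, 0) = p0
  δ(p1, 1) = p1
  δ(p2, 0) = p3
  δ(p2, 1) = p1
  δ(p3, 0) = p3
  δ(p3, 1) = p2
ε, 1, 00, 11, 001, 010, 100, 111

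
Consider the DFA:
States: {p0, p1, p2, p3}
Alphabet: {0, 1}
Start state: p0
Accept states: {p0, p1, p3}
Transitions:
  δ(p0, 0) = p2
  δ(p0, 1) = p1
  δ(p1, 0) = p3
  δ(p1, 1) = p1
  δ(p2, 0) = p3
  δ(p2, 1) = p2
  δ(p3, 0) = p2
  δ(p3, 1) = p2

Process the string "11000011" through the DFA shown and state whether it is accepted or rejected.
Processing string "11000011":
  p0 --1--> p1
  p1 --1--> p1
  p1 --0--> p3
  p3 --0--> p2
  p2 --0--> p3
  p3 --0--> p2
  p2 --1--> p2
  p2 --1--> p2
Final state: p2
Accept states: {p0, p1, p3}
No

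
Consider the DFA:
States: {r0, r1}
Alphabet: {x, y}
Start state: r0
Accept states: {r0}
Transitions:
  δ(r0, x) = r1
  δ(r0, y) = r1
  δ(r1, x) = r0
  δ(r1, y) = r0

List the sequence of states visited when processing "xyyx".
read 'x': r0 → r1
  read 'y': r1 → r0
  read 'y': r0 → r1
  read 'x': r1 → r0
r0 -> r1 -> r0 -> r1 -> r0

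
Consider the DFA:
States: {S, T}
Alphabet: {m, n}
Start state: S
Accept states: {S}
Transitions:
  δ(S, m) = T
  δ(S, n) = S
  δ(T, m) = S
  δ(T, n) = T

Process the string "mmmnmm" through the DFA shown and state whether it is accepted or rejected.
Processing string "mmmnmm":
  S --m--> T
  T --m--> S
  S --m--> T
  T --n--> T
  T --m--> S
  S --m--> T
Final state: T
Accept states: {S}
No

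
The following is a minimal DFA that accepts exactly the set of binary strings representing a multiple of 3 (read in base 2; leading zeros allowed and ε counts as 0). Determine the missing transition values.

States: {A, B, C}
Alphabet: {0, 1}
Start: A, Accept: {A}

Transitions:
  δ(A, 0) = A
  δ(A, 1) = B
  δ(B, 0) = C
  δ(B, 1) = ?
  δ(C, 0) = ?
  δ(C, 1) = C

From the language and accept set, identify what each state tracks — A: value ≡ 0 (mod 3); B: value ≡ 1 (mod 3); C: value ≡ 2 (mod 3).
Each missing δ(q, a) is the state matching the new tracked value after reading a.
δ(B, 1) = A; δ(C, 0) = B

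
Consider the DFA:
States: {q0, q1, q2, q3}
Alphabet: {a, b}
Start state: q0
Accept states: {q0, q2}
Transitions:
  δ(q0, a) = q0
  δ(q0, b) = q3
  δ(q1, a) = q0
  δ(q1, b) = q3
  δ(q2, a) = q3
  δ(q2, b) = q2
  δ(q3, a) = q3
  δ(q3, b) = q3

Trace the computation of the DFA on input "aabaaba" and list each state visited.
read 'a': q0 → q0
  read 'a': q0 → q0
  read 'b': q0 → q3
  read 'a': q3 → q3
  read 'a': q3 → q3
  read 'b': q3 → q3
  read 'a': q3 → q3
q0 -> q0 -> q0 -> q3 -> q3 -> q3 -> q3 -> q3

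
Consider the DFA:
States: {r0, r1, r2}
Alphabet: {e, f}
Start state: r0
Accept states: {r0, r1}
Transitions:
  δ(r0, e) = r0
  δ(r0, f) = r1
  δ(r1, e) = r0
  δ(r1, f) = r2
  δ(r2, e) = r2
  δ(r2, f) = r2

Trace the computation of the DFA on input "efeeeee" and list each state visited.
read 'e': r0 → r0
  read 'f': r0 → r1
  read 'e': r1 → r0
  read 'e': r0 → r0
  read 'e': r0 → r0
  read 'e': r0 → r0
  read 'e': r0 → r0
r0 -> r0 -> r1 -> r0 -> r0 -> r0 -> r0 -> r0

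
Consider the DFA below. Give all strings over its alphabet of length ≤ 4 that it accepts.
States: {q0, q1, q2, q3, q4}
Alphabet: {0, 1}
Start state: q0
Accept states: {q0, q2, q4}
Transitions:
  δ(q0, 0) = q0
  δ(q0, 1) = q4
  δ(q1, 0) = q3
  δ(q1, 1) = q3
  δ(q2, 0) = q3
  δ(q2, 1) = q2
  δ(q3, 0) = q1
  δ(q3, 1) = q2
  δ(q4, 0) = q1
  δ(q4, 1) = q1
ε, 0, 1, 00, 01, 000, 001, 0000, 0001, 1001, 1011, 1101, 1111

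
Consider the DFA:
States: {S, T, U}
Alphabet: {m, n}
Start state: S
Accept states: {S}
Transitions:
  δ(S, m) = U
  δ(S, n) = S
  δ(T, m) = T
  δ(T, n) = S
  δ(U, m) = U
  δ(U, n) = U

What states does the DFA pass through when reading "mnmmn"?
read 'm': S → U
  read 'n': U → U
  read 'm': U → U
  read 'm': U → U
  read 'n': U → U
S -> U -> U -> U -> U -> U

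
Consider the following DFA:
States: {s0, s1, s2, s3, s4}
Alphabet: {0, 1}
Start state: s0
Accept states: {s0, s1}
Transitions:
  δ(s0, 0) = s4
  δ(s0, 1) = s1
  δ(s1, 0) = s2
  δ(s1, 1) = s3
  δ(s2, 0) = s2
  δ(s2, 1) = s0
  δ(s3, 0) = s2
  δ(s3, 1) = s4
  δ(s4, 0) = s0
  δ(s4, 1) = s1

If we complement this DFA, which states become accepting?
Complement accept states = All states \ Original accept states
= {s0, s1, s2, s3, s4} \ {s0, s1}
{s2, s3, s4}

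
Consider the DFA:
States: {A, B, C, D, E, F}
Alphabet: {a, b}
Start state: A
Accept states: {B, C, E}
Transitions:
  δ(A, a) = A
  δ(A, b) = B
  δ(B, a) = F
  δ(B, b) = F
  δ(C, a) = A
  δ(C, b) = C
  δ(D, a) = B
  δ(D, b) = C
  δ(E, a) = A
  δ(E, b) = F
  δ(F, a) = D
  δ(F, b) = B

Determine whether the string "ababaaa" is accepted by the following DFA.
Processing string "ababaaa":
  A --a--> A
  A --b--> B
  B --a--> F
  F --b--> B
  B --a--> F
  F --a--> D
  D --a--> B
Final state: B
Accept states: {B, C, E}
Yes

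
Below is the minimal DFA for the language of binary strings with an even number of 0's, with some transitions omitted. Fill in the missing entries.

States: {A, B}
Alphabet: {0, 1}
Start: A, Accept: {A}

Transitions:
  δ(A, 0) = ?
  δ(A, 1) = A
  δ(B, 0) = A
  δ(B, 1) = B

From the language and accept set, identify what each state tracks — A: even number of 0's so far; B: odd number of 0's so far.
Each missing δ(q, a) is the state matching the new tracked value after reading a.
δ(A, 0) = B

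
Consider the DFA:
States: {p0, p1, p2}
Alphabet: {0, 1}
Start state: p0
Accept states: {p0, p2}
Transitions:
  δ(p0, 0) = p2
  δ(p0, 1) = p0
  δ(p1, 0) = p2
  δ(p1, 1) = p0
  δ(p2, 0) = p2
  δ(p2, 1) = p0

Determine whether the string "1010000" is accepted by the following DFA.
Processing string "1010000":
  p0 --1--> p0
  p0 --0--> p2
  p2 --1--> p0
  p0 --0--> p2
  p2 --0--> p2
  p2 --0--> p2
  p2 --0--> p2
Final state: p2
Accept states: {p0, p2}
Yes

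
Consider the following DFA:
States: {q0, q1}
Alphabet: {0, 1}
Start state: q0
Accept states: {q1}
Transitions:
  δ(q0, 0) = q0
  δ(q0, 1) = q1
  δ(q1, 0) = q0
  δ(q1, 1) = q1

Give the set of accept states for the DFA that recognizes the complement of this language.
Complement accept states = All states \ Original accept states
= {q0, q1} \ {q1}
{q0}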